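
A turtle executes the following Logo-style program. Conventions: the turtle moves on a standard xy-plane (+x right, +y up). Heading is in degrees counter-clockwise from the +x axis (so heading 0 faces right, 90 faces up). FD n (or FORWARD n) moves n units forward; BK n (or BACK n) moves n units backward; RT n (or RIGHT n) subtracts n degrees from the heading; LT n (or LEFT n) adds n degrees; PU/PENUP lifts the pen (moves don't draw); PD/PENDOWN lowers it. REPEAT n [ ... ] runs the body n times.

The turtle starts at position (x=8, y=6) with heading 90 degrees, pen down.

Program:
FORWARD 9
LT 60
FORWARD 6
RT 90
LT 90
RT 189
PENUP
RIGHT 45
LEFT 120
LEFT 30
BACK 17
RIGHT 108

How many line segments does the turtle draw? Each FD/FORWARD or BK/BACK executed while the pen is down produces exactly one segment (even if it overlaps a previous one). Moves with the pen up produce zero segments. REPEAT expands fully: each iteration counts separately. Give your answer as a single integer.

Executing turtle program step by step:
Start: pos=(8,6), heading=90, pen down
FD 9: (8,6) -> (8,15) [heading=90, draw]
LT 60: heading 90 -> 150
FD 6: (8,15) -> (2.804,18) [heading=150, draw]
RT 90: heading 150 -> 60
LT 90: heading 60 -> 150
RT 189: heading 150 -> 321
PU: pen up
RT 45: heading 321 -> 276
LT 120: heading 276 -> 36
LT 30: heading 36 -> 66
BK 17: (2.804,18) -> (-4.111,2.47) [heading=66, move]
RT 108: heading 66 -> 318
Final: pos=(-4.111,2.47), heading=318, 2 segment(s) drawn
Segments drawn: 2

Answer: 2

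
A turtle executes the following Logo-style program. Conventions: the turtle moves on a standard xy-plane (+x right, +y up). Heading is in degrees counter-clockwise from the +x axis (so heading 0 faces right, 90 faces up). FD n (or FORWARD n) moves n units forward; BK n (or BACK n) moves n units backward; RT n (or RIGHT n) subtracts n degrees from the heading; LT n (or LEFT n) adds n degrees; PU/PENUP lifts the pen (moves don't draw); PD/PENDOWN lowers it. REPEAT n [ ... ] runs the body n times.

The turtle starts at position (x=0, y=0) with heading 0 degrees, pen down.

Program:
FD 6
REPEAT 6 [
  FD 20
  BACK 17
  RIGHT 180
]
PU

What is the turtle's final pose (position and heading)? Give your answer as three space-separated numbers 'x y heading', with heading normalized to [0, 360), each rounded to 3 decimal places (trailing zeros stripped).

Executing turtle program step by step:
Start: pos=(0,0), heading=0, pen down
FD 6: (0,0) -> (6,0) [heading=0, draw]
REPEAT 6 [
  -- iteration 1/6 --
  FD 20: (6,0) -> (26,0) [heading=0, draw]
  BK 17: (26,0) -> (9,0) [heading=0, draw]
  RT 180: heading 0 -> 180
  -- iteration 2/6 --
  FD 20: (9,0) -> (-11,0) [heading=180, draw]
  BK 17: (-11,0) -> (6,0) [heading=180, draw]
  RT 180: heading 180 -> 0
  -- iteration 3/6 --
  FD 20: (6,0) -> (26,0) [heading=0, draw]
  BK 17: (26,0) -> (9,0) [heading=0, draw]
  RT 180: heading 0 -> 180
  -- iteration 4/6 --
  FD 20: (9,0) -> (-11,0) [heading=180, draw]
  BK 17: (-11,0) -> (6,0) [heading=180, draw]
  RT 180: heading 180 -> 0
  -- iteration 5/6 --
  FD 20: (6,0) -> (26,0) [heading=0, draw]
  BK 17: (26,0) -> (9,0) [heading=0, draw]
  RT 180: heading 0 -> 180
  -- iteration 6/6 --
  FD 20: (9,0) -> (-11,0) [heading=180, draw]
  BK 17: (-11,0) -> (6,0) [heading=180, draw]
  RT 180: heading 180 -> 0
]
PU: pen up
Final: pos=(6,0), heading=0, 13 segment(s) drawn

Answer: 6 0 0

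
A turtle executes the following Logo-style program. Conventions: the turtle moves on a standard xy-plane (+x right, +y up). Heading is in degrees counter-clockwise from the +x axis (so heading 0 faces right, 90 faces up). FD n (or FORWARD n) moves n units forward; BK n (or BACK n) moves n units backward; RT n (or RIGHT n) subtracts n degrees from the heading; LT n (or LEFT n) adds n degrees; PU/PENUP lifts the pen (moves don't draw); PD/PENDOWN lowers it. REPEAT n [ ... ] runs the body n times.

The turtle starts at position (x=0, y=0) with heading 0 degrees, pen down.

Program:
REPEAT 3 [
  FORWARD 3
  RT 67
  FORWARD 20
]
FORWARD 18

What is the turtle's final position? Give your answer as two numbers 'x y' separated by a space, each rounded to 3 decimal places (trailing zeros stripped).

Answer: -39.466 -24.098

Derivation:
Executing turtle program step by step:
Start: pos=(0,0), heading=0, pen down
REPEAT 3 [
  -- iteration 1/3 --
  FD 3: (0,0) -> (3,0) [heading=0, draw]
  RT 67: heading 0 -> 293
  FD 20: (3,0) -> (10.815,-18.41) [heading=293, draw]
  -- iteration 2/3 --
  FD 3: (10.815,-18.41) -> (11.987,-21.172) [heading=293, draw]
  RT 67: heading 293 -> 226
  FD 20: (11.987,-21.172) -> (-1.906,-35.558) [heading=226, draw]
  -- iteration 3/3 --
  FD 3: (-1.906,-35.558) -> (-3.99,-37.716) [heading=226, draw]
  RT 67: heading 226 -> 159
  FD 20: (-3.99,-37.716) -> (-22.662,-30.549) [heading=159, draw]
]
FD 18: (-22.662,-30.549) -> (-39.466,-24.098) [heading=159, draw]
Final: pos=(-39.466,-24.098), heading=159, 7 segment(s) drawn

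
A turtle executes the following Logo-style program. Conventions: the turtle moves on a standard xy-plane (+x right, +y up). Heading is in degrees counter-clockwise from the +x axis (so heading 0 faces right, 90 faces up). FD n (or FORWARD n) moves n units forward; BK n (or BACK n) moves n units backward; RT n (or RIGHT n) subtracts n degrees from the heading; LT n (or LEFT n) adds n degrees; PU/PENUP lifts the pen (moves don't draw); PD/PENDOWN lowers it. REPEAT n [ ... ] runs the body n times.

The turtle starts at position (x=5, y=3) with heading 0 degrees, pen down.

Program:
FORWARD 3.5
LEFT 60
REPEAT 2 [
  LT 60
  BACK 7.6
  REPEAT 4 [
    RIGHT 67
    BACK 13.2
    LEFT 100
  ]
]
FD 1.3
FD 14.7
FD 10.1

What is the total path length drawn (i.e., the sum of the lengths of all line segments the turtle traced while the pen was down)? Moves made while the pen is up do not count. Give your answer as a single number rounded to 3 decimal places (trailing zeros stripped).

Answer: 150.4

Derivation:
Executing turtle program step by step:
Start: pos=(5,3), heading=0, pen down
FD 3.5: (5,3) -> (8.5,3) [heading=0, draw]
LT 60: heading 0 -> 60
REPEAT 2 [
  -- iteration 1/2 --
  LT 60: heading 60 -> 120
  BK 7.6: (8.5,3) -> (12.3,-3.582) [heading=120, draw]
  REPEAT 4 [
    -- iteration 1/4 --
    RT 67: heading 120 -> 53
    BK 13.2: (12.3,-3.582) -> (4.356,-14.124) [heading=53, draw]
    LT 100: heading 53 -> 153
    -- iteration 2/4 --
    RT 67: heading 153 -> 86
    BK 13.2: (4.356,-14.124) -> (3.435,-27.292) [heading=86, draw]
    LT 100: heading 86 -> 186
    -- iteration 3/4 --
    RT 67: heading 186 -> 119
    BK 13.2: (3.435,-27.292) -> (9.835,-38.837) [heading=119, draw]
    LT 100: heading 119 -> 219
    -- iteration 4/4 --
    RT 67: heading 219 -> 152
    BK 13.2: (9.835,-38.837) -> (21.49,-45.034) [heading=152, draw]
    LT 100: heading 152 -> 252
  ]
  -- iteration 2/2 --
  LT 60: heading 252 -> 312
  BK 7.6: (21.49,-45.034) -> (16.404,-39.386) [heading=312, draw]
  REPEAT 4 [
    -- iteration 1/4 --
    RT 67: heading 312 -> 245
    BK 13.2: (16.404,-39.386) -> (21.983,-27.422) [heading=245, draw]
    LT 100: heading 245 -> 345
    -- iteration 2/4 --
    RT 67: heading 345 -> 278
    BK 13.2: (21.983,-27.422) -> (20.146,-14.351) [heading=278, draw]
    LT 100: heading 278 -> 18
    -- iteration 3/4 --
    RT 67: heading 18 -> 311
    BK 13.2: (20.146,-14.351) -> (11.486,-4.389) [heading=311, draw]
    LT 100: heading 311 -> 51
    -- iteration 4/4 --
    RT 67: heading 51 -> 344
    BK 13.2: (11.486,-4.389) -> (-1.203,-0.75) [heading=344, draw]
    LT 100: heading 344 -> 84
  ]
]
FD 1.3: (-1.203,-0.75) -> (-1.067,0.543) [heading=84, draw]
FD 14.7: (-1.067,0.543) -> (0.47,15.162) [heading=84, draw]
FD 10.1: (0.47,15.162) -> (1.525,25.207) [heading=84, draw]
Final: pos=(1.525,25.207), heading=84, 14 segment(s) drawn

Segment lengths:
  seg 1: (5,3) -> (8.5,3), length = 3.5
  seg 2: (8.5,3) -> (12.3,-3.582), length = 7.6
  seg 3: (12.3,-3.582) -> (4.356,-14.124), length = 13.2
  seg 4: (4.356,-14.124) -> (3.435,-27.292), length = 13.2
  seg 5: (3.435,-27.292) -> (9.835,-38.837), length = 13.2
  seg 6: (9.835,-38.837) -> (21.49,-45.034), length = 13.2
  seg 7: (21.49,-45.034) -> (16.404,-39.386), length = 7.6
  seg 8: (16.404,-39.386) -> (21.983,-27.422), length = 13.2
  seg 9: (21.983,-27.422) -> (20.146,-14.351), length = 13.2
  seg 10: (20.146,-14.351) -> (11.486,-4.389), length = 13.2
  seg 11: (11.486,-4.389) -> (-1.203,-0.75), length = 13.2
  seg 12: (-1.203,-0.75) -> (-1.067,0.543), length = 1.3
  seg 13: (-1.067,0.543) -> (0.47,15.162), length = 14.7
  seg 14: (0.47,15.162) -> (1.525,25.207), length = 10.1
Total = 150.4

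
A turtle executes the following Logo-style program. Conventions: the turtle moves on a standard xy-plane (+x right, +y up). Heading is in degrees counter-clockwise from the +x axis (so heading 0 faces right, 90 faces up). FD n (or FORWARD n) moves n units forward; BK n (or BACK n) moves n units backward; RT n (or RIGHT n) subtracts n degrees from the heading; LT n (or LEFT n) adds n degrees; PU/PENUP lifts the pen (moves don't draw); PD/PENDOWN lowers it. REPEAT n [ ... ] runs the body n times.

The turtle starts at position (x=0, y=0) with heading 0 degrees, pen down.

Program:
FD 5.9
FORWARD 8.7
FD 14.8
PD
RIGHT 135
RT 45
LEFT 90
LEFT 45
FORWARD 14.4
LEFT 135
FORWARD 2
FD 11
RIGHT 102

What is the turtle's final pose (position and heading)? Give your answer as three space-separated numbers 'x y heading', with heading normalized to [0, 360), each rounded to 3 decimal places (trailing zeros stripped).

Answer: 39.582 2.818 348

Derivation:
Executing turtle program step by step:
Start: pos=(0,0), heading=0, pen down
FD 5.9: (0,0) -> (5.9,0) [heading=0, draw]
FD 8.7: (5.9,0) -> (14.6,0) [heading=0, draw]
FD 14.8: (14.6,0) -> (29.4,0) [heading=0, draw]
PD: pen down
RT 135: heading 0 -> 225
RT 45: heading 225 -> 180
LT 90: heading 180 -> 270
LT 45: heading 270 -> 315
FD 14.4: (29.4,0) -> (39.582,-10.182) [heading=315, draw]
LT 135: heading 315 -> 90
FD 2: (39.582,-10.182) -> (39.582,-8.182) [heading=90, draw]
FD 11: (39.582,-8.182) -> (39.582,2.818) [heading=90, draw]
RT 102: heading 90 -> 348
Final: pos=(39.582,2.818), heading=348, 6 segment(s) drawn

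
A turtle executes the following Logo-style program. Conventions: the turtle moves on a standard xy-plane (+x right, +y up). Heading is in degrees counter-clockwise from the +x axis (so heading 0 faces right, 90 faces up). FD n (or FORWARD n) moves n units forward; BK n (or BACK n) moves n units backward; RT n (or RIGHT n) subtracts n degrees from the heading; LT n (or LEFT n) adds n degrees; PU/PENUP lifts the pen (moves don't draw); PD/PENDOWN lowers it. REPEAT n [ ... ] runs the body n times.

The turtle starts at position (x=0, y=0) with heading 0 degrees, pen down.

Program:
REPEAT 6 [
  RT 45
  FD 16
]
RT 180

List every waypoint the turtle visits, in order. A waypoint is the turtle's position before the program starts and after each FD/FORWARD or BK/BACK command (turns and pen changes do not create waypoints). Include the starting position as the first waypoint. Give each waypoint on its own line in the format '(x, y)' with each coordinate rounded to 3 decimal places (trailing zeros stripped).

Executing turtle program step by step:
Start: pos=(0,0), heading=0, pen down
REPEAT 6 [
  -- iteration 1/6 --
  RT 45: heading 0 -> 315
  FD 16: (0,0) -> (11.314,-11.314) [heading=315, draw]
  -- iteration 2/6 --
  RT 45: heading 315 -> 270
  FD 16: (11.314,-11.314) -> (11.314,-27.314) [heading=270, draw]
  -- iteration 3/6 --
  RT 45: heading 270 -> 225
  FD 16: (11.314,-27.314) -> (0,-38.627) [heading=225, draw]
  -- iteration 4/6 --
  RT 45: heading 225 -> 180
  FD 16: (0,-38.627) -> (-16,-38.627) [heading=180, draw]
  -- iteration 5/6 --
  RT 45: heading 180 -> 135
  FD 16: (-16,-38.627) -> (-27.314,-27.314) [heading=135, draw]
  -- iteration 6/6 --
  RT 45: heading 135 -> 90
  FD 16: (-27.314,-27.314) -> (-27.314,-11.314) [heading=90, draw]
]
RT 180: heading 90 -> 270
Final: pos=(-27.314,-11.314), heading=270, 6 segment(s) drawn
Waypoints (7 total):
(0, 0)
(11.314, -11.314)
(11.314, -27.314)
(0, -38.627)
(-16, -38.627)
(-27.314, -27.314)
(-27.314, -11.314)

Answer: (0, 0)
(11.314, -11.314)
(11.314, -27.314)
(0, -38.627)
(-16, -38.627)
(-27.314, -27.314)
(-27.314, -11.314)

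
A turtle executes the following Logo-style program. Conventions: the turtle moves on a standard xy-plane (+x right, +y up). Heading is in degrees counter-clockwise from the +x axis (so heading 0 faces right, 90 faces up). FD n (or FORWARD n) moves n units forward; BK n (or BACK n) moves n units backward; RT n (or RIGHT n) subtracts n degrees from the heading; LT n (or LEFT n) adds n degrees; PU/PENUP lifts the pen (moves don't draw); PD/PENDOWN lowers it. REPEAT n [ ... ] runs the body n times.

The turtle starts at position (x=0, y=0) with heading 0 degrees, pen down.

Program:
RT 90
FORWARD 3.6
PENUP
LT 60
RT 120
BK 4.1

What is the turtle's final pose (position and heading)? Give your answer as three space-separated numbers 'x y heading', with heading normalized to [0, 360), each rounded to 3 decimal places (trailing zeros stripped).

Answer: 3.551 -1.55 210

Derivation:
Executing turtle program step by step:
Start: pos=(0,0), heading=0, pen down
RT 90: heading 0 -> 270
FD 3.6: (0,0) -> (0,-3.6) [heading=270, draw]
PU: pen up
LT 60: heading 270 -> 330
RT 120: heading 330 -> 210
BK 4.1: (0,-3.6) -> (3.551,-1.55) [heading=210, move]
Final: pos=(3.551,-1.55), heading=210, 1 segment(s) drawn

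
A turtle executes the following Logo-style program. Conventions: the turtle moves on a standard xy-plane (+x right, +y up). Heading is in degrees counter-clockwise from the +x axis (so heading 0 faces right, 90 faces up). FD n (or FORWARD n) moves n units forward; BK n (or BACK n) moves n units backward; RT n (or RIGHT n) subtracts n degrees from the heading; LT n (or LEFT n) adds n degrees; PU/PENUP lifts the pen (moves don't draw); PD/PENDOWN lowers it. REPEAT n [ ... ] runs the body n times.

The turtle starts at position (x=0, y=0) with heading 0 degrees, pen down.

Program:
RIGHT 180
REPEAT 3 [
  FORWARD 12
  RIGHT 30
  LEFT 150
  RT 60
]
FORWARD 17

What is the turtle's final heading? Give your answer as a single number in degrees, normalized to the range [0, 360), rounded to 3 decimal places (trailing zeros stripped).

Answer: 0

Derivation:
Executing turtle program step by step:
Start: pos=(0,0), heading=0, pen down
RT 180: heading 0 -> 180
REPEAT 3 [
  -- iteration 1/3 --
  FD 12: (0,0) -> (-12,0) [heading=180, draw]
  RT 30: heading 180 -> 150
  LT 150: heading 150 -> 300
  RT 60: heading 300 -> 240
  -- iteration 2/3 --
  FD 12: (-12,0) -> (-18,-10.392) [heading=240, draw]
  RT 30: heading 240 -> 210
  LT 150: heading 210 -> 0
  RT 60: heading 0 -> 300
  -- iteration 3/3 --
  FD 12: (-18,-10.392) -> (-12,-20.785) [heading=300, draw]
  RT 30: heading 300 -> 270
  LT 150: heading 270 -> 60
  RT 60: heading 60 -> 0
]
FD 17: (-12,-20.785) -> (5,-20.785) [heading=0, draw]
Final: pos=(5,-20.785), heading=0, 4 segment(s) drawn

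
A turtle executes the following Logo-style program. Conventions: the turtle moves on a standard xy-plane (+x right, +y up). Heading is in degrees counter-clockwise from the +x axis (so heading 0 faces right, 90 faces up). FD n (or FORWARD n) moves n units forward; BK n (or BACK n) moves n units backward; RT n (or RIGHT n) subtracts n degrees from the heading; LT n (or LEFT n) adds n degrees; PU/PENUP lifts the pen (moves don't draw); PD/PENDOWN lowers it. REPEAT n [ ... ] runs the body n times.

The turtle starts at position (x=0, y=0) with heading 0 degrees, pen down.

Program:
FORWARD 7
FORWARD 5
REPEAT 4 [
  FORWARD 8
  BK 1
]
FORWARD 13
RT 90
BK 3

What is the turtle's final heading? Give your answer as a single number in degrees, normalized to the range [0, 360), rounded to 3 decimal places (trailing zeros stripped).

Executing turtle program step by step:
Start: pos=(0,0), heading=0, pen down
FD 7: (0,0) -> (7,0) [heading=0, draw]
FD 5: (7,0) -> (12,0) [heading=0, draw]
REPEAT 4 [
  -- iteration 1/4 --
  FD 8: (12,0) -> (20,0) [heading=0, draw]
  BK 1: (20,0) -> (19,0) [heading=0, draw]
  -- iteration 2/4 --
  FD 8: (19,0) -> (27,0) [heading=0, draw]
  BK 1: (27,0) -> (26,0) [heading=0, draw]
  -- iteration 3/4 --
  FD 8: (26,0) -> (34,0) [heading=0, draw]
  BK 1: (34,0) -> (33,0) [heading=0, draw]
  -- iteration 4/4 --
  FD 8: (33,0) -> (41,0) [heading=0, draw]
  BK 1: (41,0) -> (40,0) [heading=0, draw]
]
FD 13: (40,0) -> (53,0) [heading=0, draw]
RT 90: heading 0 -> 270
BK 3: (53,0) -> (53,3) [heading=270, draw]
Final: pos=(53,3), heading=270, 12 segment(s) drawn

Answer: 270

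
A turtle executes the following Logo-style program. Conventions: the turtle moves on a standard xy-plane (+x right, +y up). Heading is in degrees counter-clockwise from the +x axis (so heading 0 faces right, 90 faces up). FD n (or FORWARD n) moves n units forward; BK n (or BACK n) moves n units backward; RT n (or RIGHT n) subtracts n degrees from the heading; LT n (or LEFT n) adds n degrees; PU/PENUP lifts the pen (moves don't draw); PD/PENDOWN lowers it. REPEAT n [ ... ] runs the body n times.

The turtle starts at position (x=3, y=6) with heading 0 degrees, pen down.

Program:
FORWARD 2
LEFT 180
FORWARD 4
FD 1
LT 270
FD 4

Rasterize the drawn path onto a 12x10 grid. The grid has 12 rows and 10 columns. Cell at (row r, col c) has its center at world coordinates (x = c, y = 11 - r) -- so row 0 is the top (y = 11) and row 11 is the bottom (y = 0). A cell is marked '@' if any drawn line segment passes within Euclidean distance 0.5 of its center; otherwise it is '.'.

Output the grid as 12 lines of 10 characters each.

Answer: ..........
@.........
@.........
@.........
@.........
@@@@@@....
..........
..........
..........
..........
..........
..........

Derivation:
Segment 0: (3,6) -> (5,6)
Segment 1: (5,6) -> (1,6)
Segment 2: (1,6) -> (0,6)
Segment 3: (0,6) -> (0,10)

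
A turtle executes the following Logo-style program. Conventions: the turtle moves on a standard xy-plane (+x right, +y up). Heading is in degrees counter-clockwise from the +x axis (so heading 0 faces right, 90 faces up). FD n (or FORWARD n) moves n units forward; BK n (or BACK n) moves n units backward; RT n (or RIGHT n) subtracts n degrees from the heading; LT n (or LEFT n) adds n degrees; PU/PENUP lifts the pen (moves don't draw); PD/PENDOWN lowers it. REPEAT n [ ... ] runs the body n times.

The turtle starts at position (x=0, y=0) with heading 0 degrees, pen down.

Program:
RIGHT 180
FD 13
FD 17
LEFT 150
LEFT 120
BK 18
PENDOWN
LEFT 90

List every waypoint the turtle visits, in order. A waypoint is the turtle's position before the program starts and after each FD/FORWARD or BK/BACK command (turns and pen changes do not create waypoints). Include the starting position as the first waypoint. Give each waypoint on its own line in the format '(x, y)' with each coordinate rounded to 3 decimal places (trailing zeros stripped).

Executing turtle program step by step:
Start: pos=(0,0), heading=0, pen down
RT 180: heading 0 -> 180
FD 13: (0,0) -> (-13,0) [heading=180, draw]
FD 17: (-13,0) -> (-30,0) [heading=180, draw]
LT 150: heading 180 -> 330
LT 120: heading 330 -> 90
BK 18: (-30,0) -> (-30,-18) [heading=90, draw]
PD: pen down
LT 90: heading 90 -> 180
Final: pos=(-30,-18), heading=180, 3 segment(s) drawn
Waypoints (4 total):
(0, 0)
(-13, 0)
(-30, 0)
(-30, -18)

Answer: (0, 0)
(-13, 0)
(-30, 0)
(-30, -18)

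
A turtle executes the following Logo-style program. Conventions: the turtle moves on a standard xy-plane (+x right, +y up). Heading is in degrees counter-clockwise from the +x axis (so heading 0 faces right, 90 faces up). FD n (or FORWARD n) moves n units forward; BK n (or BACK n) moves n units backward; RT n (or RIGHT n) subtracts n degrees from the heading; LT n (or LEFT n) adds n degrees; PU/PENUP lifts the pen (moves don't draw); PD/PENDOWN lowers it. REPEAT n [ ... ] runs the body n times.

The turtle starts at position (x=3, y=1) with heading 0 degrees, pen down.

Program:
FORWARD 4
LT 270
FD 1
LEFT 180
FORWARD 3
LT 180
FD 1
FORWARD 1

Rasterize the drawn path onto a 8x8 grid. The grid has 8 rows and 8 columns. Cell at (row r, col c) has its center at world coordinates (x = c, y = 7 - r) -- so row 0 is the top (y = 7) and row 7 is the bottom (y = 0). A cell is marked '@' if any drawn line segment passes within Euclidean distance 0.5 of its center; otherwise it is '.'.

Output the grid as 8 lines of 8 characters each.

Segment 0: (3,1) -> (7,1)
Segment 1: (7,1) -> (7,0)
Segment 2: (7,0) -> (7,3)
Segment 3: (7,3) -> (7,2)
Segment 4: (7,2) -> (7,1)

Answer: ........
........
........
........
.......@
.......@
...@@@@@
.......@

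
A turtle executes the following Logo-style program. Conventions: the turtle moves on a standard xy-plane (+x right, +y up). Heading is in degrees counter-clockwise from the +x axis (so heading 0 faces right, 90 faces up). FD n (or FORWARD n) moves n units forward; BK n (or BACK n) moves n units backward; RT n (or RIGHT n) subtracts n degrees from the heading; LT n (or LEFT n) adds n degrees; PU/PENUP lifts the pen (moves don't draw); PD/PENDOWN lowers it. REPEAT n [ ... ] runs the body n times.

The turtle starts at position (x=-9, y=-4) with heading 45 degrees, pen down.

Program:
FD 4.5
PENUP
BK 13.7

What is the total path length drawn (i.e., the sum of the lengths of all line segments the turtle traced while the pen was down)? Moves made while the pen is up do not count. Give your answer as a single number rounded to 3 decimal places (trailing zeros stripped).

Executing turtle program step by step:
Start: pos=(-9,-4), heading=45, pen down
FD 4.5: (-9,-4) -> (-5.818,-0.818) [heading=45, draw]
PU: pen up
BK 13.7: (-5.818,-0.818) -> (-15.505,-10.505) [heading=45, move]
Final: pos=(-15.505,-10.505), heading=45, 1 segment(s) drawn

Segment lengths:
  seg 1: (-9,-4) -> (-5.818,-0.818), length = 4.5
Total = 4.5

Answer: 4.5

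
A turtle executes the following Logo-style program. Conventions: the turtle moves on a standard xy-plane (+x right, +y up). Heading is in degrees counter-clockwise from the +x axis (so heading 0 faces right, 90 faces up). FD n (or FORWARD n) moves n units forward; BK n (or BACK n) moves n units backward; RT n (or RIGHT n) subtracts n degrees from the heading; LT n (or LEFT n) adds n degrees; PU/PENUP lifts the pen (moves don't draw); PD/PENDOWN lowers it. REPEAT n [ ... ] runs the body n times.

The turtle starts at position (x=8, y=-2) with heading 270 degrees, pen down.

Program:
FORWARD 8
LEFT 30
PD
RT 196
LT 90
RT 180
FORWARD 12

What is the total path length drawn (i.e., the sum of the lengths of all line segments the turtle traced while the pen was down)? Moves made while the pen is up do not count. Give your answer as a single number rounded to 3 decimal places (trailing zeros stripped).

Executing turtle program step by step:
Start: pos=(8,-2), heading=270, pen down
FD 8: (8,-2) -> (8,-10) [heading=270, draw]
LT 30: heading 270 -> 300
PD: pen down
RT 196: heading 300 -> 104
LT 90: heading 104 -> 194
RT 180: heading 194 -> 14
FD 12: (8,-10) -> (19.644,-7.097) [heading=14, draw]
Final: pos=(19.644,-7.097), heading=14, 2 segment(s) drawn

Segment lengths:
  seg 1: (8,-2) -> (8,-10), length = 8
  seg 2: (8,-10) -> (19.644,-7.097), length = 12
Total = 20

Answer: 20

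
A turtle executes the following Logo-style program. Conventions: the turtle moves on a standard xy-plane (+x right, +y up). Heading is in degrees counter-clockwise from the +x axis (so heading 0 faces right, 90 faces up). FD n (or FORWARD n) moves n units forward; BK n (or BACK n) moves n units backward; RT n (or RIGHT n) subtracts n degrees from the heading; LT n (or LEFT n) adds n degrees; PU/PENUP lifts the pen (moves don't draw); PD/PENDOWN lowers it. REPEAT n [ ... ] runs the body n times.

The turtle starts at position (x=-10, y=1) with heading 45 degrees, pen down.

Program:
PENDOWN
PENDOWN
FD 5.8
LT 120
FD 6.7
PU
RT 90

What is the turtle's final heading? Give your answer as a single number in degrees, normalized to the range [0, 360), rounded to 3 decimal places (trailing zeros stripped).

Executing turtle program step by step:
Start: pos=(-10,1), heading=45, pen down
PD: pen down
PD: pen down
FD 5.8: (-10,1) -> (-5.899,5.101) [heading=45, draw]
LT 120: heading 45 -> 165
FD 6.7: (-5.899,5.101) -> (-12.37,6.835) [heading=165, draw]
PU: pen up
RT 90: heading 165 -> 75
Final: pos=(-12.37,6.835), heading=75, 2 segment(s) drawn

Answer: 75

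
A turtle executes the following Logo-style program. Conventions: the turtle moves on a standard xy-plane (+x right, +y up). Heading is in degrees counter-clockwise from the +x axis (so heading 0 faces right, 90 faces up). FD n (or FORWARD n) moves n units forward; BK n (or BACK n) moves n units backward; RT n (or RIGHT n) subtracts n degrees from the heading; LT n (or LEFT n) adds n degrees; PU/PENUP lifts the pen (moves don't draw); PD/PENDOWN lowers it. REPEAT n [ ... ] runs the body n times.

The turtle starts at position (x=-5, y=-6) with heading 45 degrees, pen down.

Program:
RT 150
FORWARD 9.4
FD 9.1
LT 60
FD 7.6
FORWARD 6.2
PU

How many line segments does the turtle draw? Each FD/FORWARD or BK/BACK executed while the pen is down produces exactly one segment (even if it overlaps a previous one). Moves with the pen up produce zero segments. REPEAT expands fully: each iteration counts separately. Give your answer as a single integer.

Answer: 4

Derivation:
Executing turtle program step by step:
Start: pos=(-5,-6), heading=45, pen down
RT 150: heading 45 -> 255
FD 9.4: (-5,-6) -> (-7.433,-15.08) [heading=255, draw]
FD 9.1: (-7.433,-15.08) -> (-9.788,-23.87) [heading=255, draw]
LT 60: heading 255 -> 315
FD 7.6: (-9.788,-23.87) -> (-4.414,-29.244) [heading=315, draw]
FD 6.2: (-4.414,-29.244) -> (-0.03,-33.628) [heading=315, draw]
PU: pen up
Final: pos=(-0.03,-33.628), heading=315, 4 segment(s) drawn
Segments drawn: 4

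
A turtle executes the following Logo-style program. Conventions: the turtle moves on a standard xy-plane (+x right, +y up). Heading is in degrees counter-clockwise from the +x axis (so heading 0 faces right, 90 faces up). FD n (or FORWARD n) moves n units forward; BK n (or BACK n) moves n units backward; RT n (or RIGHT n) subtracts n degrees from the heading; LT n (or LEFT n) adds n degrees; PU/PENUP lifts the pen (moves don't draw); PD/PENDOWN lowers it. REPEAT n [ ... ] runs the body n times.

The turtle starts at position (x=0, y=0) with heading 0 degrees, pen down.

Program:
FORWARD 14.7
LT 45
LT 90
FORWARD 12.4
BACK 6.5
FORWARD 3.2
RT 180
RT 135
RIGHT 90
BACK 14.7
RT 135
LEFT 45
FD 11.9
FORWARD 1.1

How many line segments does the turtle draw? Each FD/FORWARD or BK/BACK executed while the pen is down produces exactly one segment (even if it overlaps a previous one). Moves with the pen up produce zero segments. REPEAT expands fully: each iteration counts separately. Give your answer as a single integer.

Answer: 7

Derivation:
Executing turtle program step by step:
Start: pos=(0,0), heading=0, pen down
FD 14.7: (0,0) -> (14.7,0) [heading=0, draw]
LT 45: heading 0 -> 45
LT 90: heading 45 -> 135
FD 12.4: (14.7,0) -> (5.932,8.768) [heading=135, draw]
BK 6.5: (5.932,8.768) -> (10.528,4.172) [heading=135, draw]
FD 3.2: (10.528,4.172) -> (8.265,6.435) [heading=135, draw]
RT 180: heading 135 -> 315
RT 135: heading 315 -> 180
RT 90: heading 180 -> 90
BK 14.7: (8.265,6.435) -> (8.265,-8.265) [heading=90, draw]
RT 135: heading 90 -> 315
LT 45: heading 315 -> 0
FD 11.9: (8.265,-8.265) -> (20.165,-8.265) [heading=0, draw]
FD 1.1: (20.165,-8.265) -> (21.265,-8.265) [heading=0, draw]
Final: pos=(21.265,-8.265), heading=0, 7 segment(s) drawn
Segments drawn: 7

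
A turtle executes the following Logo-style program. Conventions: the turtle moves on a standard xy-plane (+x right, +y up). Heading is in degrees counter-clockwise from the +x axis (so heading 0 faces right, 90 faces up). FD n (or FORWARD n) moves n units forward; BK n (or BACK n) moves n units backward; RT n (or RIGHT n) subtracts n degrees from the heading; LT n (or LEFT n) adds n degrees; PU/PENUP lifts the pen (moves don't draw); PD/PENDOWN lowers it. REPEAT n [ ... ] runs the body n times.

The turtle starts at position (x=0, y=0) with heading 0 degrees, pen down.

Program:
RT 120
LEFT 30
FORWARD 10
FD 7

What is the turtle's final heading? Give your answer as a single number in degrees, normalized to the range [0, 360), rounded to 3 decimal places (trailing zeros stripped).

Answer: 270

Derivation:
Executing turtle program step by step:
Start: pos=(0,0), heading=0, pen down
RT 120: heading 0 -> 240
LT 30: heading 240 -> 270
FD 10: (0,0) -> (0,-10) [heading=270, draw]
FD 7: (0,-10) -> (0,-17) [heading=270, draw]
Final: pos=(0,-17), heading=270, 2 segment(s) drawn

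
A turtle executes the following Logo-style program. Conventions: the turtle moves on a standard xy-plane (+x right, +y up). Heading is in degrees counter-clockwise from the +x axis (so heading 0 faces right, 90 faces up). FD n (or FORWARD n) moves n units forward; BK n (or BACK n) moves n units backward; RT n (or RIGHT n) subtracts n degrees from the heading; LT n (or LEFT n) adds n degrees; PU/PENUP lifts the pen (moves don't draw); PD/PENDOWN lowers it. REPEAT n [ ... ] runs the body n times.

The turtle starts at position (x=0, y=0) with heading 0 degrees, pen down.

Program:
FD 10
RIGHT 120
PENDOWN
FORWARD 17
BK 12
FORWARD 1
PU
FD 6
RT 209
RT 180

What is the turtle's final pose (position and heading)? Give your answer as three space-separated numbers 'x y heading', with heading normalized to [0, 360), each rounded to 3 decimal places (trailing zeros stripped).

Answer: 4 -10.392 211

Derivation:
Executing turtle program step by step:
Start: pos=(0,0), heading=0, pen down
FD 10: (0,0) -> (10,0) [heading=0, draw]
RT 120: heading 0 -> 240
PD: pen down
FD 17: (10,0) -> (1.5,-14.722) [heading=240, draw]
BK 12: (1.5,-14.722) -> (7.5,-4.33) [heading=240, draw]
FD 1: (7.5,-4.33) -> (7,-5.196) [heading=240, draw]
PU: pen up
FD 6: (7,-5.196) -> (4,-10.392) [heading=240, move]
RT 209: heading 240 -> 31
RT 180: heading 31 -> 211
Final: pos=(4,-10.392), heading=211, 4 segment(s) drawn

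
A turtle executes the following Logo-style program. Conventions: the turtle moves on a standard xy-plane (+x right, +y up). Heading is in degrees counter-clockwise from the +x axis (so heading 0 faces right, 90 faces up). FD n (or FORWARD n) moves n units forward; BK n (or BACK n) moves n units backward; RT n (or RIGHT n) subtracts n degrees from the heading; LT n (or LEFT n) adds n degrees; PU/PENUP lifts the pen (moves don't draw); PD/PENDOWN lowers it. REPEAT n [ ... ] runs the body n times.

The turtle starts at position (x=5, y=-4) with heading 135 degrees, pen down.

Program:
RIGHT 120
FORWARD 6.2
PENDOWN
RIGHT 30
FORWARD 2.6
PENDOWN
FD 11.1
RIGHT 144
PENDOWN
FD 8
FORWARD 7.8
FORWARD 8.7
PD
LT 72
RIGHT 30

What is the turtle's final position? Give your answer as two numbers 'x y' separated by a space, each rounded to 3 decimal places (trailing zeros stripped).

Answer: 1.349 -14.721

Derivation:
Executing turtle program step by step:
Start: pos=(5,-4), heading=135, pen down
RT 120: heading 135 -> 15
FD 6.2: (5,-4) -> (10.989,-2.395) [heading=15, draw]
PD: pen down
RT 30: heading 15 -> 345
FD 2.6: (10.989,-2.395) -> (13.5,-3.068) [heading=345, draw]
PD: pen down
FD 11.1: (13.5,-3.068) -> (24.222,-5.941) [heading=345, draw]
RT 144: heading 345 -> 201
PD: pen down
FD 8: (24.222,-5.941) -> (16.753,-8.808) [heading=201, draw]
FD 7.8: (16.753,-8.808) -> (9.471,-11.603) [heading=201, draw]
FD 8.7: (9.471,-11.603) -> (1.349,-14.721) [heading=201, draw]
PD: pen down
LT 72: heading 201 -> 273
RT 30: heading 273 -> 243
Final: pos=(1.349,-14.721), heading=243, 6 segment(s) drawn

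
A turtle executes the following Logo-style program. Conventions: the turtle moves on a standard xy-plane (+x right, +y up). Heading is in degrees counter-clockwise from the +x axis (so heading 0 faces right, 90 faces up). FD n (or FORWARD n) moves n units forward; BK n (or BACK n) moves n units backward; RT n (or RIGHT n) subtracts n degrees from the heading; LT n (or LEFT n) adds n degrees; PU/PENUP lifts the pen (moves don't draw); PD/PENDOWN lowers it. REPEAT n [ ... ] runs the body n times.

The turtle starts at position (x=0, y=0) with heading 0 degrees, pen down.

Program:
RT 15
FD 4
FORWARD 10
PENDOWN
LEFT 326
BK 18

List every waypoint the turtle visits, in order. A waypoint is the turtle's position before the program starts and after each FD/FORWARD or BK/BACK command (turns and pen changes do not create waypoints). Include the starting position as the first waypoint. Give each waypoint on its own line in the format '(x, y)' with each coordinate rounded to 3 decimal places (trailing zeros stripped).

Answer: (0, 0)
(3.864, -1.035)
(13.523, -3.623)
(1.714, 9.961)

Derivation:
Executing turtle program step by step:
Start: pos=(0,0), heading=0, pen down
RT 15: heading 0 -> 345
FD 4: (0,0) -> (3.864,-1.035) [heading=345, draw]
FD 10: (3.864,-1.035) -> (13.523,-3.623) [heading=345, draw]
PD: pen down
LT 326: heading 345 -> 311
BK 18: (13.523,-3.623) -> (1.714,9.961) [heading=311, draw]
Final: pos=(1.714,9.961), heading=311, 3 segment(s) drawn
Waypoints (4 total):
(0, 0)
(3.864, -1.035)
(13.523, -3.623)
(1.714, 9.961)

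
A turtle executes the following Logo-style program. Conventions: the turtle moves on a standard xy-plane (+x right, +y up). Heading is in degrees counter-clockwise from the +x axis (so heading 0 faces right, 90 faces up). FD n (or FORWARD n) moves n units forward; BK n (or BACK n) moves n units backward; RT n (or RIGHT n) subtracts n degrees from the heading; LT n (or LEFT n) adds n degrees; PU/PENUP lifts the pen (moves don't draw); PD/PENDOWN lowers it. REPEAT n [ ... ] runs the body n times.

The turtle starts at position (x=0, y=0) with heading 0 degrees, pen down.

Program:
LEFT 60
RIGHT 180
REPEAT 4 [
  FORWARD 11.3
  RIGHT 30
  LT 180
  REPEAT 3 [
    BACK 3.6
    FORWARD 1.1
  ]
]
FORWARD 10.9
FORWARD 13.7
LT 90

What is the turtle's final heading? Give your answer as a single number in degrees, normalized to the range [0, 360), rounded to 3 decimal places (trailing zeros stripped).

Answer: 210

Derivation:
Executing turtle program step by step:
Start: pos=(0,0), heading=0, pen down
LT 60: heading 0 -> 60
RT 180: heading 60 -> 240
REPEAT 4 [
  -- iteration 1/4 --
  FD 11.3: (0,0) -> (-5.65,-9.786) [heading=240, draw]
  RT 30: heading 240 -> 210
  LT 180: heading 210 -> 30
  REPEAT 3 [
    -- iteration 1/3 --
    BK 3.6: (-5.65,-9.786) -> (-8.768,-11.586) [heading=30, draw]
    FD 1.1: (-8.768,-11.586) -> (-7.815,-11.036) [heading=30, draw]
    -- iteration 2/3 --
    BK 3.6: (-7.815,-11.036) -> (-10.933,-12.836) [heading=30, draw]
    FD 1.1: (-10.933,-12.836) -> (-9.98,-12.286) [heading=30, draw]
    -- iteration 3/3 --
    BK 3.6: (-9.98,-12.286) -> (-13.098,-14.086) [heading=30, draw]
    FD 1.1: (-13.098,-14.086) -> (-12.145,-13.536) [heading=30, draw]
  ]
  -- iteration 2/4 --
  FD 11.3: (-12.145,-13.536) -> (-2.359,-7.886) [heading=30, draw]
  RT 30: heading 30 -> 0
  LT 180: heading 0 -> 180
  REPEAT 3 [
    -- iteration 1/3 --
    BK 3.6: (-2.359,-7.886) -> (1.241,-7.886) [heading=180, draw]
    FD 1.1: (1.241,-7.886) -> (0.141,-7.886) [heading=180, draw]
    -- iteration 2/3 --
    BK 3.6: (0.141,-7.886) -> (3.741,-7.886) [heading=180, draw]
    FD 1.1: (3.741,-7.886) -> (2.641,-7.886) [heading=180, draw]
    -- iteration 3/3 --
    BK 3.6: (2.641,-7.886) -> (6.241,-7.886) [heading=180, draw]
    FD 1.1: (6.241,-7.886) -> (5.141,-7.886) [heading=180, draw]
  ]
  -- iteration 3/4 --
  FD 11.3: (5.141,-7.886) -> (-6.159,-7.886) [heading=180, draw]
  RT 30: heading 180 -> 150
  LT 180: heading 150 -> 330
  REPEAT 3 [
    -- iteration 1/3 --
    BK 3.6: (-6.159,-7.886) -> (-9.277,-6.086) [heading=330, draw]
    FD 1.1: (-9.277,-6.086) -> (-8.324,-6.636) [heading=330, draw]
    -- iteration 2/3 --
    BK 3.6: (-8.324,-6.636) -> (-11.442,-4.836) [heading=330, draw]
    FD 1.1: (-11.442,-4.836) -> (-10.489,-5.386) [heading=330, draw]
    -- iteration 3/3 --
    BK 3.6: (-10.489,-5.386) -> (-13.607,-3.586) [heading=330, draw]
    FD 1.1: (-13.607,-3.586) -> (-12.654,-4.136) [heading=330, draw]
  ]
  -- iteration 4/4 --
  FD 11.3: (-12.654,-4.136) -> (-2.868,-9.786) [heading=330, draw]
  RT 30: heading 330 -> 300
  LT 180: heading 300 -> 120
  REPEAT 3 [
    -- iteration 1/3 --
    BK 3.6: (-2.868,-9.786) -> (-1.068,-12.904) [heading=120, draw]
    FD 1.1: (-1.068,-12.904) -> (-1.618,-11.951) [heading=120, draw]
    -- iteration 2/3 --
    BK 3.6: (-1.618,-11.951) -> (0.182,-15.069) [heading=120, draw]
    FD 1.1: (0.182,-15.069) -> (-0.368,-14.116) [heading=120, draw]
    -- iteration 3/3 --
    BK 3.6: (-0.368,-14.116) -> (1.432,-17.234) [heading=120, draw]
    FD 1.1: (1.432,-17.234) -> (0.882,-16.281) [heading=120, draw]
  ]
]
FD 10.9: (0.882,-16.281) -> (-4.568,-6.842) [heading=120, draw]
FD 13.7: (-4.568,-6.842) -> (-11.418,5.023) [heading=120, draw]
LT 90: heading 120 -> 210
Final: pos=(-11.418,5.023), heading=210, 30 segment(s) drawn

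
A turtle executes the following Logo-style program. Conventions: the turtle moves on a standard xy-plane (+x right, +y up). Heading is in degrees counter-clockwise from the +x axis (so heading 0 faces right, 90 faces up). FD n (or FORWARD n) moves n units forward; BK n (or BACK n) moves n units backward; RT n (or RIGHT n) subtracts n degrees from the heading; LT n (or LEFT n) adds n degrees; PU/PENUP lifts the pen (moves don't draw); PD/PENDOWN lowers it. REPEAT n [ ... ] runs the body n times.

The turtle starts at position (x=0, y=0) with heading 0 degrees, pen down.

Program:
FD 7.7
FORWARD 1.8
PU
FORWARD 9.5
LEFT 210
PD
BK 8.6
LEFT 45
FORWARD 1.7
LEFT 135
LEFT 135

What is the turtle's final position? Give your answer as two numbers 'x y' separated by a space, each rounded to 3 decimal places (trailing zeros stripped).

Answer: 26.008 2.658

Derivation:
Executing turtle program step by step:
Start: pos=(0,0), heading=0, pen down
FD 7.7: (0,0) -> (7.7,0) [heading=0, draw]
FD 1.8: (7.7,0) -> (9.5,0) [heading=0, draw]
PU: pen up
FD 9.5: (9.5,0) -> (19,0) [heading=0, move]
LT 210: heading 0 -> 210
PD: pen down
BK 8.6: (19,0) -> (26.448,4.3) [heading=210, draw]
LT 45: heading 210 -> 255
FD 1.7: (26.448,4.3) -> (26.008,2.658) [heading=255, draw]
LT 135: heading 255 -> 30
LT 135: heading 30 -> 165
Final: pos=(26.008,2.658), heading=165, 4 segment(s) drawn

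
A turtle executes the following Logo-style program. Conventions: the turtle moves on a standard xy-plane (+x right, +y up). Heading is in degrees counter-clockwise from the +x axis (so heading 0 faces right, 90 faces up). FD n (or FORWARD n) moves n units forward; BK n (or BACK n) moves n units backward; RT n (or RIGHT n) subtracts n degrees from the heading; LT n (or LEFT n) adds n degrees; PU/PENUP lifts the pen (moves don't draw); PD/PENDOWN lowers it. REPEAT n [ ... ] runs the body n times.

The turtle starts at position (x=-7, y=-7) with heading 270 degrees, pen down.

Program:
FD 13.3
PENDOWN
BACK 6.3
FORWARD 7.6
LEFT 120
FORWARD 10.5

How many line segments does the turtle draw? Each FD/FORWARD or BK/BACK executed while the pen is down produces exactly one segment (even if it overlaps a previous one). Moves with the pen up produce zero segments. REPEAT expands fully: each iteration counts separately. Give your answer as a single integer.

Executing turtle program step by step:
Start: pos=(-7,-7), heading=270, pen down
FD 13.3: (-7,-7) -> (-7,-20.3) [heading=270, draw]
PD: pen down
BK 6.3: (-7,-20.3) -> (-7,-14) [heading=270, draw]
FD 7.6: (-7,-14) -> (-7,-21.6) [heading=270, draw]
LT 120: heading 270 -> 30
FD 10.5: (-7,-21.6) -> (2.093,-16.35) [heading=30, draw]
Final: pos=(2.093,-16.35), heading=30, 4 segment(s) drawn
Segments drawn: 4

Answer: 4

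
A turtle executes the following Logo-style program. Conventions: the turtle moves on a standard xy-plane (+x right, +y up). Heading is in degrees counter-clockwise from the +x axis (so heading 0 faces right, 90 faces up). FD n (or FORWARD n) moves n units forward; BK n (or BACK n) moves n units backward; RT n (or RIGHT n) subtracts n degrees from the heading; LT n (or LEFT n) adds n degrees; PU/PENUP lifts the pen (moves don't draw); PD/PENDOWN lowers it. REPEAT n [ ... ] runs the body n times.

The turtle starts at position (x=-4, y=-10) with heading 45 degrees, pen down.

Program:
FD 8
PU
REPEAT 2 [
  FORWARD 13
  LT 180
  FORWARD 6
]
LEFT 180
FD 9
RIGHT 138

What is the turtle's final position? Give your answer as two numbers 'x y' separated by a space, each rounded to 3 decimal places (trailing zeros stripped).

Answer: -4.707 -10.707

Derivation:
Executing turtle program step by step:
Start: pos=(-4,-10), heading=45, pen down
FD 8: (-4,-10) -> (1.657,-4.343) [heading=45, draw]
PU: pen up
REPEAT 2 [
  -- iteration 1/2 --
  FD 13: (1.657,-4.343) -> (10.849,4.849) [heading=45, move]
  LT 180: heading 45 -> 225
  FD 6: (10.849,4.849) -> (6.607,0.607) [heading=225, move]
  -- iteration 2/2 --
  FD 13: (6.607,0.607) -> (-2.586,-8.586) [heading=225, move]
  LT 180: heading 225 -> 45
  FD 6: (-2.586,-8.586) -> (1.657,-4.343) [heading=45, move]
]
LT 180: heading 45 -> 225
FD 9: (1.657,-4.343) -> (-4.707,-10.707) [heading=225, move]
RT 138: heading 225 -> 87
Final: pos=(-4.707,-10.707), heading=87, 1 segment(s) drawn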